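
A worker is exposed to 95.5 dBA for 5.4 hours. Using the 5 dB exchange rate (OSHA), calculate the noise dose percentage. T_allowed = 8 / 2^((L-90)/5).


Given values:
  L = 95.5 dBA, T = 5.4 hours
Formula: T_allowed = 8 / 2^((L - 90) / 5)
Compute exponent: (95.5 - 90) / 5 = 1.1
Compute 2^(1.1) = 2.143547
T_allowed = 8 / 2.143547 = 3.732132 hours
Dose = (T / T_allowed) * 100
Dose = (5.4 / 3.732132) * 100 = 144.69

144.69 %


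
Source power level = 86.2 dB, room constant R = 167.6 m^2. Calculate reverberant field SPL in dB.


Given values:
  Lw = 86.2 dB, R = 167.6 m^2
Formula: SPL = Lw + 10 * log10(4 / R)
Compute 4 / R = 4 / 167.6 = 0.023866
Compute 10 * log10(0.023866) = -16.2222
SPL = 86.2 + (-16.2222) = 69.98

69.98 dB


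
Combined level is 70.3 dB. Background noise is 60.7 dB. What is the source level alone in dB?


Given values:
  L_total = 70.3 dB, L_bg = 60.7 dB
Formula: L_source = 10 * log10(10^(L_total/10) - 10^(L_bg/10))
Convert to linear:
  10^(70.3/10) = 10715193.0524
  10^(60.7/10) = 1174897.5549
Difference: 10715193.0524 - 1174897.5549 = 9540295.4975
L_source = 10 * log10(9540295.4975) = 69.8

69.8 dB


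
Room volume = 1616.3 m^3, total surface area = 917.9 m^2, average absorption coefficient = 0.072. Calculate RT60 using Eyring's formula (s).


Given values:
  V = 1616.3 m^3, S = 917.9 m^2, alpha = 0.072
Formula: RT60 = 0.161 * V / (-S * ln(1 - alpha))
Compute ln(1 - 0.072) = ln(0.928) = -0.074724
Denominator: -917.9 * -0.074724 = 68.5892
Numerator: 0.161 * 1616.3 = 260.2243
RT60 = 260.2243 / 68.5892 = 3.794

3.794 s


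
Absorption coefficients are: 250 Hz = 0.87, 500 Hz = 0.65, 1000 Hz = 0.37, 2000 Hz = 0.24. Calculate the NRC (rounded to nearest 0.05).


Given values:
  a_250 = 0.87, a_500 = 0.65
  a_1000 = 0.37, a_2000 = 0.24
Formula: NRC = (a250 + a500 + a1000 + a2000) / 4
Sum = 0.87 + 0.65 + 0.37 + 0.24 = 2.13
NRC = 2.13 / 4 = 0.5325
Rounded to nearest 0.05: 0.55

0.55


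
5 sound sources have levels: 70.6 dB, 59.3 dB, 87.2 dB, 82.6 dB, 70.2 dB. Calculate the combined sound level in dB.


Formula: L_total = 10 * log10( sum(10^(Li/10)) )
  Source 1: 10^(70.6/10) = 11481536.215
  Source 2: 10^(59.3/10) = 851138.0382
  Source 3: 10^(87.2/10) = 524807460.2498
  Source 4: 10^(82.6/10) = 181970085.861
  Source 5: 10^(70.2/10) = 10471285.4805
Sum of linear values = 729581505.8445
L_total = 10 * log10(729581505.8445) = 88.63

88.63 dB


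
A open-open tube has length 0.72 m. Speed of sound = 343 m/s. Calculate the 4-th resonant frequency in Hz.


Given values:
  Tube type: open-open, L = 0.72 m, c = 343 m/s, n = 4
Formula: f_n = n * c / (2 * L)
Compute 2 * L = 2 * 0.72 = 1.44
f = 4 * 343 / 1.44
f = 952.78

952.78 Hz


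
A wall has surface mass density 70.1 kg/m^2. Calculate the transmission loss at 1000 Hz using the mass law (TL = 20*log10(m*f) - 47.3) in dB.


Given values:
  m = 70.1 kg/m^2, f = 1000 Hz
Formula: TL = 20 * log10(m * f) - 47.3
Compute m * f = 70.1 * 1000 = 70100.0
Compute log10(70100.0) = 4.845718
Compute 20 * 4.845718 = 96.9144
TL = 96.9144 - 47.3 = 49.61

49.61 dB


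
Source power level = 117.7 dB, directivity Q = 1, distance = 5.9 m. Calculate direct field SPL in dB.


Given values:
  Lw = 117.7 dB, Q = 1, r = 5.9 m
Formula: SPL = Lw + 10 * log10(Q / (4 * pi * r^2))
Compute 4 * pi * r^2 = 4 * pi * 5.9^2 = 437.4354
Compute Q / denom = 1 / 437.4354 = 0.00228605
Compute 10 * log10(0.00228605) = -26.4091
SPL = 117.7 + (-26.4091) = 91.29

91.29 dB


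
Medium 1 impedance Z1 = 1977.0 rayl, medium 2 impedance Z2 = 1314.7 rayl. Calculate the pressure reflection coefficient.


Given values:
  Z1 = 1977.0 rayl, Z2 = 1314.7 rayl
Formula: R = (Z2 - Z1) / (Z2 + Z1)
Numerator: Z2 - Z1 = 1314.7 - 1977.0 = -662.3
Denominator: Z2 + Z1 = 1314.7 + 1977.0 = 3291.7
R = -662.3 / 3291.7 = -0.2012

-0.2012


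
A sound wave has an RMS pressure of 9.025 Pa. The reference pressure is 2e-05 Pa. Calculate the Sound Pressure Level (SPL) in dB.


Given values:
  p = 9.025 Pa
  p_ref = 2e-05 Pa
Formula: SPL = 20 * log10(p / p_ref)
Compute ratio: p / p_ref = 9.025 / 2e-05 = 451250
Compute log10: log10(451250) = 5.654417
Multiply: SPL = 20 * 5.654417 = 113.09

113.09 dB


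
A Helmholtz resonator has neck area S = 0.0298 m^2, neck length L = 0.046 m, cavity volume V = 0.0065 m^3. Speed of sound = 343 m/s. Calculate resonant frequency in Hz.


Given values:
  S = 0.0298 m^2, L = 0.046 m, V = 0.0065 m^3, c = 343 m/s
Formula: f = (c / (2*pi)) * sqrt(S / (V * L))
Compute V * L = 0.0065 * 0.046 = 0.000299
Compute S / (V * L) = 0.0298 / 0.000299 = 99.6656
Compute sqrt(99.6656) = 9.983266
Compute c / (2*pi) = 343 / 6.283185 = 54.590148
f = 54.590148 * 9.983266 = 544.99

544.99 Hz


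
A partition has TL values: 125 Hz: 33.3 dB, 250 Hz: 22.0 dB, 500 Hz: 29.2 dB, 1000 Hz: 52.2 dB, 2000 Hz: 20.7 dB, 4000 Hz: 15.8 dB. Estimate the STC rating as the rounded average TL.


Given TL values at each frequency:
  125 Hz: 33.3 dB
  250 Hz: 22.0 dB
  500 Hz: 29.2 dB
  1000 Hz: 52.2 dB
  2000 Hz: 20.7 dB
  4000 Hz: 15.8 dB
Formula: STC ~ round(average of TL values)
Sum = 33.3 + 22.0 + 29.2 + 52.2 + 20.7 + 15.8 = 173.2
Average = 173.2 / 6 = 28.87
Rounded: 29

29


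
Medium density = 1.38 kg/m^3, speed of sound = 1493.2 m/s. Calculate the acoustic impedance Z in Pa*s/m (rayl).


Given values:
  rho = 1.38 kg/m^3
  c = 1493.2 m/s
Formula: Z = rho * c
Z = 1.38 * 1493.2
Z = 2060.62

2060.62 rayl


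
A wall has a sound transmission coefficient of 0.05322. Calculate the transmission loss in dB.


Given values:
  tau = 0.05322
Formula: TL = 10 * log10(1 / tau)
Compute 1 / tau = 1 / 0.05322 = 18.7899
Compute log10(18.7899) = 1.273924
TL = 10 * 1.273924 = 12.74

12.74 dB


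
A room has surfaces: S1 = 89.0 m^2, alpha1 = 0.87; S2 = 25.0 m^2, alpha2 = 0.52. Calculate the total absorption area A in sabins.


Given surfaces:
  Surface 1: 89.0 * 0.87 = 77.43
  Surface 2: 25.0 * 0.52 = 13.0
Formula: A = sum(Si * alpha_i)
A = 77.43 + 13.0
A = 90.43

90.43 sabins


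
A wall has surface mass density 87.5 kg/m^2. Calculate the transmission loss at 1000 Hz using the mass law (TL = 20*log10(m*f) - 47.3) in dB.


Given values:
  m = 87.5 kg/m^2, f = 1000 Hz
Formula: TL = 20 * log10(m * f) - 47.3
Compute m * f = 87.5 * 1000 = 87500.0
Compute log10(87500.0) = 4.942008
Compute 20 * 4.942008 = 98.8402
TL = 98.8402 - 47.3 = 51.54

51.54 dB


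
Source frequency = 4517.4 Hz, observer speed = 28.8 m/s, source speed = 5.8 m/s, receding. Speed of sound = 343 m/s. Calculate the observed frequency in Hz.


Given values:
  f_s = 4517.4 Hz, v_o = 28.8 m/s, v_s = 5.8 m/s
  Direction: receding
Formula: f_o = f_s * (c - v_o) / (c + v_s)
Numerator: c - v_o = 343 - 28.8 = 314.2
Denominator: c + v_s = 343 + 5.8 = 348.8
f_o = 4517.4 * 314.2 / 348.8 = 4069.29

4069.29 Hz


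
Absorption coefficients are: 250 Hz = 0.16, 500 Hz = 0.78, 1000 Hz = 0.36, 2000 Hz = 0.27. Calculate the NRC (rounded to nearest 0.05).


Given values:
  a_250 = 0.16, a_500 = 0.78
  a_1000 = 0.36, a_2000 = 0.27
Formula: NRC = (a250 + a500 + a1000 + a2000) / 4
Sum = 0.16 + 0.78 + 0.36 + 0.27 = 1.57
NRC = 1.57 / 4 = 0.3925
Rounded to nearest 0.05: 0.4

0.4


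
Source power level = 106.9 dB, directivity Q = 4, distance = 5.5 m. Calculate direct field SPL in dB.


Given values:
  Lw = 106.9 dB, Q = 4, r = 5.5 m
Formula: SPL = Lw + 10 * log10(Q / (4 * pi * r^2))
Compute 4 * pi * r^2 = 4 * pi * 5.5^2 = 380.1327
Compute Q / denom = 4 / 380.1327 = 0.01052264
Compute 10 * log10(0.01052264) = -19.7788
SPL = 106.9 + (-19.7788) = 87.12

87.12 dB


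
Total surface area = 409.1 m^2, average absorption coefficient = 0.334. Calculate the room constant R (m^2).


Given values:
  S = 409.1 m^2, alpha = 0.334
Formula: R = S * alpha / (1 - alpha)
Numerator: 409.1 * 0.334 = 136.6394
Denominator: 1 - 0.334 = 0.666
R = 136.6394 / 0.666 = 205.16

205.16 m^2


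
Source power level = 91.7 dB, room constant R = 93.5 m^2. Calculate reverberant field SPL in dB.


Given values:
  Lw = 91.7 dB, R = 93.5 m^2
Formula: SPL = Lw + 10 * log10(4 / R)
Compute 4 / R = 4 / 93.5 = 0.042781
Compute 10 * log10(0.042781) = -13.6875
SPL = 91.7 + (-13.6875) = 78.01

78.01 dB


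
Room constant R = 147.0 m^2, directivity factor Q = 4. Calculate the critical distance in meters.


Given values:
  R = 147.0 m^2, Q = 4
Formula: d_c = 0.141 * sqrt(Q * R)
Compute Q * R = 4 * 147.0 = 588.0
Compute sqrt(588.0) = 24.2487
d_c = 0.141 * 24.2487 = 3.419

3.419 m


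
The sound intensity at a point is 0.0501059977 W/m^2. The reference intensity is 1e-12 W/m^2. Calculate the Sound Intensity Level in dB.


Given values:
  I = 0.0501059977 W/m^2
  I_ref = 1e-12 W/m^2
Formula: SIL = 10 * log10(I / I_ref)
Compute ratio: I / I_ref = 50105997700
Compute log10: log10(50105997700) = 10.69989
Multiply: SIL = 10 * 10.69989 = 107.0

107.0 dB


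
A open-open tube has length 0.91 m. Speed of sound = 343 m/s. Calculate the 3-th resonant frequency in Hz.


Given values:
  Tube type: open-open, L = 0.91 m, c = 343 m/s, n = 3
Formula: f_n = n * c / (2 * L)
Compute 2 * L = 2 * 0.91 = 1.82
f = 3 * 343 / 1.82
f = 565.38

565.38 Hz


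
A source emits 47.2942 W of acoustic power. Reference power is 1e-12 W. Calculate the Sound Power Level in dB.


Given values:
  W = 47.2942 W
  W_ref = 1e-12 W
Formula: SWL = 10 * log10(W / W_ref)
Compute ratio: W / W_ref = 47294200000000
Compute log10: log10(47294200000000) = 13.674808
Multiply: SWL = 10 * 13.674808 = 136.75

136.75 dB


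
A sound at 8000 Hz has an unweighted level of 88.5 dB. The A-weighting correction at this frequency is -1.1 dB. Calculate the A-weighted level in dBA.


Given values:
  SPL = 88.5 dB
  A-weighting at 8000 Hz = -1.1 dB
Formula: L_A = SPL + A_weight
L_A = 88.5 + (-1.1)
L_A = 87.4

87.4 dBA


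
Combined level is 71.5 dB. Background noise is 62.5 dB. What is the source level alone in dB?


Given values:
  L_total = 71.5 dB, L_bg = 62.5 dB
Formula: L_source = 10 * log10(10^(L_total/10) - 10^(L_bg/10))
Convert to linear:
  10^(71.5/10) = 14125375.4462
  10^(62.5/10) = 1778279.41
Difference: 14125375.4462 - 1778279.41 = 12347096.0362
L_source = 10 * log10(12347096.0362) = 70.92

70.92 dB


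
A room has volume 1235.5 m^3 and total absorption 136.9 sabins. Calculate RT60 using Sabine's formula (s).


Given values:
  V = 1235.5 m^3
  A = 136.9 sabins
Formula: RT60 = 0.161 * V / A
Numerator: 0.161 * 1235.5 = 198.9155
RT60 = 198.9155 / 136.9 = 1.453

1.453 s


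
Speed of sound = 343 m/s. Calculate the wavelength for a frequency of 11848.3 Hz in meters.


Given values:
  c = 343 m/s, f = 11848.3 Hz
Formula: lambda = c / f
lambda = 343 / 11848.3
lambda = 0.0289

0.0289 m


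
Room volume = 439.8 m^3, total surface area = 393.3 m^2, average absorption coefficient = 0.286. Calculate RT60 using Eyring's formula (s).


Given values:
  V = 439.8 m^3, S = 393.3 m^2, alpha = 0.286
Formula: RT60 = 0.161 * V / (-S * ln(1 - alpha))
Compute ln(1 - 0.286) = ln(0.714) = -0.336872
Denominator: -393.3 * -0.336872 = 132.4918
Numerator: 0.161 * 439.8 = 70.8078
RT60 = 70.8078 / 132.4918 = 0.534

0.534 s


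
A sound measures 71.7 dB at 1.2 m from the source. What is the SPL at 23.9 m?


Given values:
  SPL1 = 71.7 dB, r1 = 1.2 m, r2 = 23.9 m
Formula: SPL2 = SPL1 - 20 * log10(r2 / r1)
Compute ratio: r2 / r1 = 23.9 / 1.2 = 19.9167
Compute log10: log10(19.9167) = 1.299217
Compute drop: 20 * 1.299217 = 25.9843
SPL2 = 71.7 - 25.9843 = 45.72

45.72 dB


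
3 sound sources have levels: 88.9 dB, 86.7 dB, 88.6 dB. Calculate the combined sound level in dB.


Formula: L_total = 10 * log10( sum(10^(Li/10)) )
  Source 1: 10^(88.9/10) = 776247116.6287
  Source 2: 10^(86.7/10) = 467735141.2872
  Source 3: 10^(88.6/10) = 724435960.075
Sum of linear values = 1968418217.9909
L_total = 10 * log10(1968418217.9909) = 92.94

92.94 dB


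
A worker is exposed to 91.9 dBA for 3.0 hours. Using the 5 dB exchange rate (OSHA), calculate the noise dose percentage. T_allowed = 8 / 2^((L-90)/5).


Given values:
  L = 91.9 dBA, T = 3.0 hours
Formula: T_allowed = 8 / 2^((L - 90) / 5)
Compute exponent: (91.9 - 90) / 5 = 0.38
Compute 2^(0.38) = 1.301342
T_allowed = 8 / 1.301342 = 6.1475 hours
Dose = (T / T_allowed) * 100
Dose = (3.0 / 6.1475) * 100 = 48.8

48.8 %


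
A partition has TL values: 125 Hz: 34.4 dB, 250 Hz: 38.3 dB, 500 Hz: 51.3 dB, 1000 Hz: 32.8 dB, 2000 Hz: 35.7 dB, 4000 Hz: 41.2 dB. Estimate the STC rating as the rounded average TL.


Given TL values at each frequency:
  125 Hz: 34.4 dB
  250 Hz: 38.3 dB
  500 Hz: 51.3 dB
  1000 Hz: 32.8 dB
  2000 Hz: 35.7 dB
  4000 Hz: 41.2 dB
Formula: STC ~ round(average of TL values)
Sum = 34.4 + 38.3 + 51.3 + 32.8 + 35.7 + 41.2 = 233.7
Average = 233.7 / 6 = 38.95
Rounded: 39

39


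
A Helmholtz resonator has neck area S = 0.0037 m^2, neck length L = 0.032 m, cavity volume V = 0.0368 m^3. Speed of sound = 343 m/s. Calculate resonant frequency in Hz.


Given values:
  S = 0.0037 m^2, L = 0.032 m, V = 0.0368 m^3, c = 343 m/s
Formula: f = (c / (2*pi)) * sqrt(S / (V * L))
Compute V * L = 0.0368 * 0.032 = 0.0011776
Compute S / (V * L) = 0.0037 / 0.0011776 = 3.142
Compute sqrt(3.142) = 1.772569
Compute c / (2*pi) = 343 / 6.283185 = 54.590148
f = 54.590148 * 1.772569 = 96.76

96.76 Hz


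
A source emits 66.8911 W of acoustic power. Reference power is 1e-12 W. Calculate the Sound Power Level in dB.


Given values:
  W = 66.8911 W
  W_ref = 1e-12 W
Formula: SWL = 10 * log10(W / W_ref)
Compute ratio: W / W_ref = 66891100000000
Compute log10: log10(66891100000000) = 13.825368
Multiply: SWL = 10 * 13.825368 = 138.25

138.25 dB


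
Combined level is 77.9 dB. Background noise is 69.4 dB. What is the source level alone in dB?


Given values:
  L_total = 77.9 dB, L_bg = 69.4 dB
Formula: L_source = 10 * log10(10^(L_total/10) - 10^(L_bg/10))
Convert to linear:
  10^(77.9/10) = 61659500.1861
  10^(69.4/10) = 8709635.8996
Difference: 61659500.1861 - 8709635.8996 = 52949864.2865
L_source = 10 * log10(52949864.2865) = 77.24

77.24 dB


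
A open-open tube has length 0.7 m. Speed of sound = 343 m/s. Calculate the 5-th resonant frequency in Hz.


Given values:
  Tube type: open-open, L = 0.7 m, c = 343 m/s, n = 5
Formula: f_n = n * c / (2 * L)
Compute 2 * L = 2 * 0.7 = 1.4
f = 5 * 343 / 1.4
f = 1225.0

1225.0 Hz


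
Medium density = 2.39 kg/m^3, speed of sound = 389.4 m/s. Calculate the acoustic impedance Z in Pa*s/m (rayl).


Given values:
  rho = 2.39 kg/m^3
  c = 389.4 m/s
Formula: Z = rho * c
Z = 2.39 * 389.4
Z = 930.67

930.67 rayl


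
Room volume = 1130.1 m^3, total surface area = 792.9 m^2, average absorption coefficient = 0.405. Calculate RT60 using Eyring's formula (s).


Given values:
  V = 1130.1 m^3, S = 792.9 m^2, alpha = 0.405
Formula: RT60 = 0.161 * V / (-S * ln(1 - alpha))
Compute ln(1 - 0.405) = ln(0.595) = -0.519194
Denominator: -792.9 * -0.519194 = 411.6689
Numerator: 0.161 * 1130.1 = 181.9461
RT60 = 181.9461 / 411.6689 = 0.442

0.442 s


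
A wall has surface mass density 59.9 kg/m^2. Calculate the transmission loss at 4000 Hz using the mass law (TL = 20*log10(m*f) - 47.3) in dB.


Given values:
  m = 59.9 kg/m^2, f = 4000 Hz
Formula: TL = 20 * log10(m * f) - 47.3
Compute m * f = 59.9 * 4000 = 239600.0
Compute log10(239600.0) = 5.379487
Compute 20 * 5.379487 = 107.5897
TL = 107.5897 - 47.3 = 60.29

60.29 dB


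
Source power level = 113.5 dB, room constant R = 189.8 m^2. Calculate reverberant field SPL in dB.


Given values:
  Lw = 113.5 dB, R = 189.8 m^2
Formula: SPL = Lw + 10 * log10(4 / R)
Compute 4 / R = 4 / 189.8 = 0.021075
Compute 10 * log10(0.021075) = -16.7623
SPL = 113.5 + (-16.7623) = 96.74

96.74 dB


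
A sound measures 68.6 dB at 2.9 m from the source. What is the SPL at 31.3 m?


Given values:
  SPL1 = 68.6 dB, r1 = 2.9 m, r2 = 31.3 m
Formula: SPL2 = SPL1 - 20 * log10(r2 / r1)
Compute ratio: r2 / r1 = 31.3 / 2.9 = 10.7931
Compute log10: log10(10.7931) = 1.033146
Compute drop: 20 * 1.033146 = 20.6629
SPL2 = 68.6 - 20.6629 = 47.94

47.94 dB


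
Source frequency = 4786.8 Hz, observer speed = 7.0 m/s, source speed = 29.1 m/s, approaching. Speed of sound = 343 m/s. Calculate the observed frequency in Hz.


Given values:
  f_s = 4786.8 Hz, v_o = 7.0 m/s, v_s = 29.1 m/s
  Direction: approaching
Formula: f_o = f_s * (c + v_o) / (c - v_s)
Numerator: c + v_o = 343 + 7.0 = 350.0
Denominator: c - v_s = 343 - 29.1 = 313.9
f_o = 4786.8 * 350.0 / 313.9 = 5337.3

5337.3 Hz


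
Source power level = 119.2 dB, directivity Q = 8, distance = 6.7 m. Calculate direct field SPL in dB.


Given values:
  Lw = 119.2 dB, Q = 8, r = 6.7 m
Formula: SPL = Lw + 10 * log10(Q / (4 * pi * r^2))
Compute 4 * pi * r^2 = 4 * pi * 6.7^2 = 564.1044
Compute Q / denom = 8 / 564.1044 = 0.01418177
Compute 10 * log10(0.01418177) = -18.4827
SPL = 119.2 + (-18.4827) = 100.72

100.72 dB


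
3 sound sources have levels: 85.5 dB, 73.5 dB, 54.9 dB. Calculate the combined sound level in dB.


Formula: L_total = 10 * log10( sum(10^(Li/10)) )
  Source 1: 10^(85.5/10) = 354813389.2336
  Source 2: 10^(73.5/10) = 22387211.3857
  Source 3: 10^(54.9/10) = 309029.5433
Sum of linear values = 377509630.1626
L_total = 10 * log10(377509630.1626) = 85.77

85.77 dB


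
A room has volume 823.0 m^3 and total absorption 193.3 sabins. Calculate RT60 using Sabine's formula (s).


Given values:
  V = 823.0 m^3
  A = 193.3 sabins
Formula: RT60 = 0.161 * V / A
Numerator: 0.161 * 823.0 = 132.503
RT60 = 132.503 / 193.3 = 0.685

0.685 s


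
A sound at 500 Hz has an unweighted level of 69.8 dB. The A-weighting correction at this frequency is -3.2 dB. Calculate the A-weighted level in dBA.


Given values:
  SPL = 69.8 dB
  A-weighting at 500 Hz = -3.2 dB
Formula: L_A = SPL + A_weight
L_A = 69.8 + (-3.2)
L_A = 66.6

66.6 dBA


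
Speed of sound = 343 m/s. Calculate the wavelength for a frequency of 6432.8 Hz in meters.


Given values:
  c = 343 m/s, f = 6432.8 Hz
Formula: lambda = c / f
lambda = 343 / 6432.8
lambda = 0.0533

0.0533 m


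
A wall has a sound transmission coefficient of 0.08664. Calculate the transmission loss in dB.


Given values:
  tau = 0.08664
Formula: TL = 10 * log10(1 / tau)
Compute 1 / tau = 1 / 0.08664 = 11.542
Compute log10(11.542) = 1.062281
TL = 10 * 1.062281 = 10.62

10.62 dB


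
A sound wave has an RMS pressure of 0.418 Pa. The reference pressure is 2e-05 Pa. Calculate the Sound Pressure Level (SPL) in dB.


Given values:
  p = 0.418 Pa
  p_ref = 2e-05 Pa
Formula: SPL = 20 * log10(p / p_ref)
Compute ratio: p / p_ref = 0.418 / 2e-05 = 20900
Compute log10: log10(20900) = 4.320146
Multiply: SPL = 20 * 4.320146 = 86.4

86.4 dB


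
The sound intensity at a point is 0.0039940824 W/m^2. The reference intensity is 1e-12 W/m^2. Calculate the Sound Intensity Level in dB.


Given values:
  I = 0.0039940824 W/m^2
  I_ref = 1e-12 W/m^2
Formula: SIL = 10 * log10(I / I_ref)
Compute ratio: I / I_ref = 3994082400
Compute log10: log10(3994082400) = 9.601417
Multiply: SIL = 10 * 9.601417 = 96.01

96.01 dB


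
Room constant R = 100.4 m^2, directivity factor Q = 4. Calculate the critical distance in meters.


Given values:
  R = 100.4 m^2, Q = 4
Formula: d_c = 0.141 * sqrt(Q * R)
Compute Q * R = 4 * 100.4 = 401.6
Compute sqrt(401.6) = 20.04
d_c = 0.141 * 20.04 = 2.826

2.826 m


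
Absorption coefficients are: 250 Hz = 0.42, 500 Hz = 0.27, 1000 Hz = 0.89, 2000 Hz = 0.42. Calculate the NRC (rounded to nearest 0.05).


Given values:
  a_250 = 0.42, a_500 = 0.27
  a_1000 = 0.89, a_2000 = 0.42
Formula: NRC = (a250 + a500 + a1000 + a2000) / 4
Sum = 0.42 + 0.27 + 0.89 + 0.42 = 2.0
NRC = 2.0 / 4 = 0.5
Rounded to nearest 0.05: 0.5

0.5


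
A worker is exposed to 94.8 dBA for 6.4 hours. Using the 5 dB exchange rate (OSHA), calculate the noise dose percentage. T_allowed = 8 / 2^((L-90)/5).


Given values:
  L = 94.8 dBA, T = 6.4 hours
Formula: T_allowed = 8 / 2^((L - 90) / 5)
Compute exponent: (94.8 - 90) / 5 = 0.96
Compute 2^(0.96) = 1.94531
T_allowed = 8 / 1.94531 = 4.112455 hours
Dose = (T / T_allowed) * 100
Dose = (6.4 / 4.112455) * 100 = 155.62

155.62 %


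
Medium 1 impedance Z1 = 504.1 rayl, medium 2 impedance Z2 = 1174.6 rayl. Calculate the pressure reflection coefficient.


Given values:
  Z1 = 504.1 rayl, Z2 = 1174.6 rayl
Formula: R = (Z2 - Z1) / (Z2 + Z1)
Numerator: Z2 - Z1 = 1174.6 - 504.1 = 670.5
Denominator: Z2 + Z1 = 1174.6 + 504.1 = 1678.7
R = 670.5 / 1678.7 = 0.3994

0.3994


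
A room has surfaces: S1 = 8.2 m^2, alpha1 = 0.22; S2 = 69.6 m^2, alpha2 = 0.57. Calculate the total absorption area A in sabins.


Given surfaces:
  Surface 1: 8.2 * 0.22 = 1.804
  Surface 2: 69.6 * 0.57 = 39.672
Formula: A = sum(Si * alpha_i)
A = 1.804 + 39.672
A = 41.48

41.48 sabins


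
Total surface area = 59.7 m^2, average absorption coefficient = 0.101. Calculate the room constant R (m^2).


Given values:
  S = 59.7 m^2, alpha = 0.101
Formula: R = S * alpha / (1 - alpha)
Numerator: 59.7 * 0.101 = 6.0297
Denominator: 1 - 0.101 = 0.899
R = 6.0297 / 0.899 = 6.71

6.71 m^2


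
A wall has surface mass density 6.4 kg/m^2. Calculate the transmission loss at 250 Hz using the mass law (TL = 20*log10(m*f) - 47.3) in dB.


Given values:
  m = 6.4 kg/m^2, f = 250 Hz
Formula: TL = 20 * log10(m * f) - 47.3
Compute m * f = 6.4 * 250 = 1600.0
Compute log10(1600.0) = 3.20412
Compute 20 * 3.20412 = 64.0824
TL = 64.0824 - 47.3 = 16.78

16.78 dB


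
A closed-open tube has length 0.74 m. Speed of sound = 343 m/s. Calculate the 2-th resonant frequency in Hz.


Given values:
  Tube type: closed-open, L = 0.74 m, c = 343 m/s, n = 2
Formula: f_n = (2n - 1) * c / (4 * L)
Compute 2n - 1 = 2*2 - 1 = 3
Compute 4 * L = 4 * 0.74 = 2.96
f = 3 * 343 / 2.96
f = 347.64

347.64 Hz


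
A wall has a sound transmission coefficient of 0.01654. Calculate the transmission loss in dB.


Given values:
  tau = 0.01654
Formula: TL = 10 * log10(1 / tau)
Compute 1 / tau = 1 / 0.01654 = 60.4595
Compute log10(60.4595) = 1.781465
TL = 10 * 1.781465 = 17.81

17.81 dB


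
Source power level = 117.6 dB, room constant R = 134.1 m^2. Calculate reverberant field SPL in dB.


Given values:
  Lw = 117.6 dB, R = 134.1 m^2
Formula: SPL = Lw + 10 * log10(4 / R)
Compute 4 / R = 4 / 134.1 = 0.029828
Compute 10 * log10(0.029828) = -15.2538
SPL = 117.6 + (-15.2538) = 102.35

102.35 dB


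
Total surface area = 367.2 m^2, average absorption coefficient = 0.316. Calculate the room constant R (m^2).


Given values:
  S = 367.2 m^2, alpha = 0.316
Formula: R = S * alpha / (1 - alpha)
Numerator: 367.2 * 0.316 = 116.0352
Denominator: 1 - 0.316 = 0.684
R = 116.0352 / 0.684 = 169.64

169.64 m^2


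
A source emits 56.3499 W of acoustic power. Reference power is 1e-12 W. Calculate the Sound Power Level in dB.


Given values:
  W = 56.3499 W
  W_ref = 1e-12 W
Formula: SWL = 10 * log10(W / W_ref)
Compute ratio: W / W_ref = 56349900000000
Compute log10: log10(56349900000000) = 13.750893
Multiply: SWL = 10 * 13.750893 = 137.51

137.51 dB


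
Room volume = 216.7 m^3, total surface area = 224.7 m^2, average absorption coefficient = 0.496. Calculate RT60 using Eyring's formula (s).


Given values:
  V = 216.7 m^3, S = 224.7 m^2, alpha = 0.496
Formula: RT60 = 0.161 * V / (-S * ln(1 - alpha))
Compute ln(1 - 0.496) = ln(0.504) = -0.685179
Denominator: -224.7 * -0.685179 = 153.9597
Numerator: 0.161 * 216.7 = 34.8887
RT60 = 34.8887 / 153.9597 = 0.227

0.227 s


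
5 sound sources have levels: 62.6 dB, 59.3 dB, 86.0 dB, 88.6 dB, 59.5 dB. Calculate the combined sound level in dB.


Formula: L_total = 10 * log10( sum(10^(Li/10)) )
  Source 1: 10^(62.6/10) = 1819700.8586
  Source 2: 10^(59.3/10) = 851138.0382
  Source 3: 10^(86.0/10) = 398107170.5535
  Source 4: 10^(88.6/10) = 724435960.075
  Source 5: 10^(59.5/10) = 891250.9381
Sum of linear values = 1126105220.4634
L_total = 10 * log10(1126105220.4634) = 90.52

90.52 dB


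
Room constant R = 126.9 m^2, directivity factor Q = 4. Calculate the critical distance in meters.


Given values:
  R = 126.9 m^2, Q = 4
Formula: d_c = 0.141 * sqrt(Q * R)
Compute Q * R = 4 * 126.9 = 507.6
Compute sqrt(507.6) = 22.53
d_c = 0.141 * 22.53 = 3.177

3.177 m


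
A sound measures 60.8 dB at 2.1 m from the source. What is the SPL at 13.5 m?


Given values:
  SPL1 = 60.8 dB, r1 = 2.1 m, r2 = 13.5 m
Formula: SPL2 = SPL1 - 20 * log10(r2 / r1)
Compute ratio: r2 / r1 = 13.5 / 2.1 = 6.4286
Compute log10: log10(6.4286) = 0.808116
Compute drop: 20 * 0.808116 = 16.1623
SPL2 = 60.8 - 16.1623 = 44.64

44.64 dB


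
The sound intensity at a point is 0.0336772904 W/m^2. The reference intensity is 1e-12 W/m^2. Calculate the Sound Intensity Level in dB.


Given values:
  I = 0.0336772904 W/m^2
  I_ref = 1e-12 W/m^2
Formula: SIL = 10 * log10(I / I_ref)
Compute ratio: I / I_ref = 33677290400
Compute log10: log10(33677290400) = 10.527337
Multiply: SIL = 10 * 10.527337 = 105.27

105.27 dB


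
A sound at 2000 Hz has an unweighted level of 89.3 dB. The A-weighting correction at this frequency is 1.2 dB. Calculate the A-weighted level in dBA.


Given values:
  SPL = 89.3 dB
  A-weighting at 2000 Hz = 1.2 dB
Formula: L_A = SPL + A_weight
L_A = 89.3 + (1.2)
L_A = 90.5

90.5 dBA


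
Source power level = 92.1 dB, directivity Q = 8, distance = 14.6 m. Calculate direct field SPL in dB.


Given values:
  Lw = 92.1 dB, Q = 8, r = 14.6 m
Formula: SPL = Lw + 10 * log10(Q / (4 * pi * r^2))
Compute 4 * pi * r^2 = 4 * pi * 14.6^2 = 2678.6476
Compute Q / denom = 8 / 2678.6476 = 0.00298658
Compute 10 * log10(0.00298658) = -25.2483
SPL = 92.1 + (-25.2483) = 66.85

66.85 dB


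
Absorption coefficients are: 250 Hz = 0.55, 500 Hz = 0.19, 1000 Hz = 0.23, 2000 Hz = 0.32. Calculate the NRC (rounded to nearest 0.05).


Given values:
  a_250 = 0.55, a_500 = 0.19
  a_1000 = 0.23, a_2000 = 0.32
Formula: NRC = (a250 + a500 + a1000 + a2000) / 4
Sum = 0.55 + 0.19 + 0.23 + 0.32 = 1.29
NRC = 1.29 / 4 = 0.3225
Rounded to nearest 0.05: 0.3

0.3


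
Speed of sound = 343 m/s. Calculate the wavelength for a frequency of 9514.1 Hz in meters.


Given values:
  c = 343 m/s, f = 9514.1 Hz
Formula: lambda = c / f
lambda = 343 / 9514.1
lambda = 0.0361

0.0361 m


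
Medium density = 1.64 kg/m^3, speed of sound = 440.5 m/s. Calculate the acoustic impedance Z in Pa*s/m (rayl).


Given values:
  rho = 1.64 kg/m^3
  c = 440.5 m/s
Formula: Z = rho * c
Z = 1.64 * 440.5
Z = 722.42

722.42 rayl


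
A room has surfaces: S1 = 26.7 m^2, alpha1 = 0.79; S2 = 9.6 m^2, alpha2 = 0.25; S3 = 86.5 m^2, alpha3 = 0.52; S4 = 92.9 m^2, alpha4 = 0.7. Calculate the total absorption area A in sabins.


Given surfaces:
  Surface 1: 26.7 * 0.79 = 21.093
  Surface 2: 9.6 * 0.25 = 2.4
  Surface 3: 86.5 * 0.52 = 44.98
  Surface 4: 92.9 * 0.7 = 65.03
Formula: A = sum(Si * alpha_i)
A = 21.093 + 2.4 + 44.98 + 65.03
A = 133.5

133.5 sabins


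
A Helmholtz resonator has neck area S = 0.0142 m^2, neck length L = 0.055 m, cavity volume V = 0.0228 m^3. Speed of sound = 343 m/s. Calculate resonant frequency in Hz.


Given values:
  S = 0.0142 m^2, L = 0.055 m, V = 0.0228 m^3, c = 343 m/s
Formula: f = (c / (2*pi)) * sqrt(S / (V * L))
Compute V * L = 0.0228 * 0.055 = 0.001254
Compute S / (V * L) = 0.0142 / 0.001254 = 11.3238
Compute sqrt(11.3238) = 3.365085
Compute c / (2*pi) = 343 / 6.283185 = 54.590148
f = 54.590148 * 3.365085 = 183.7

183.7 Hz


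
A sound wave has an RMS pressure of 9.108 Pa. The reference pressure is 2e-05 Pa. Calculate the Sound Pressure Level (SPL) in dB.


Given values:
  p = 9.108 Pa
  p_ref = 2e-05 Pa
Formula: SPL = 20 * log10(p / p_ref)
Compute ratio: p / p_ref = 9.108 / 2e-05 = 455400
Compute log10: log10(455400) = 5.658393
Multiply: SPL = 20 * 5.658393 = 113.17

113.17 dB


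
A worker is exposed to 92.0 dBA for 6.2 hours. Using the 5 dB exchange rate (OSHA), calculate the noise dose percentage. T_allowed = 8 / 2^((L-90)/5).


Given values:
  L = 92.0 dBA, T = 6.2 hours
Formula: T_allowed = 8 / 2^((L - 90) / 5)
Compute exponent: (92.0 - 90) / 5 = 0.4
Compute 2^(0.4) = 1.319508
T_allowed = 8 / 1.319508 = 6.062866 hours
Dose = (T / T_allowed) * 100
Dose = (6.2 / 6.062866) * 100 = 102.26

102.26 %


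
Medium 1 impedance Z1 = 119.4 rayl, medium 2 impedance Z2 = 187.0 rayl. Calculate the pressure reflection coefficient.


Given values:
  Z1 = 119.4 rayl, Z2 = 187.0 rayl
Formula: R = (Z2 - Z1) / (Z2 + Z1)
Numerator: Z2 - Z1 = 187.0 - 119.4 = 67.6
Denominator: Z2 + Z1 = 187.0 + 119.4 = 306.4
R = 67.6 / 306.4 = 0.2206

0.2206


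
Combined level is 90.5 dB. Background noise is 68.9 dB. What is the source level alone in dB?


Given values:
  L_total = 90.5 dB, L_bg = 68.9 dB
Formula: L_source = 10 * log10(10^(L_total/10) - 10^(L_bg/10))
Convert to linear:
  10^(90.5/10) = 1122018454.302
  10^(68.9/10) = 7762471.1663
Difference: 1122018454.302 - 7762471.1663 = 1114255983.1357
L_source = 10 * log10(1114255983.1357) = 90.47

90.47 dB


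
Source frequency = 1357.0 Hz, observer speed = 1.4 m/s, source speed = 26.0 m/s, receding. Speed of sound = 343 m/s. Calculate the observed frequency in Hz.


Given values:
  f_s = 1357.0 Hz, v_o = 1.4 m/s, v_s = 26.0 m/s
  Direction: receding
Formula: f_o = f_s * (c - v_o) / (c + v_s)
Numerator: c - v_o = 343 - 1.4 = 341.6
Denominator: c + v_s = 343 + 26.0 = 369.0
f_o = 1357.0 * 341.6 / 369.0 = 1256.24

1256.24 Hz


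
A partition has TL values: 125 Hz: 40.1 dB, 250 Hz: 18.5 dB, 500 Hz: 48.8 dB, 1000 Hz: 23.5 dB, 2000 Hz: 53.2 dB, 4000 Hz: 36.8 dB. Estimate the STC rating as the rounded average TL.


Given TL values at each frequency:
  125 Hz: 40.1 dB
  250 Hz: 18.5 dB
  500 Hz: 48.8 dB
  1000 Hz: 23.5 dB
  2000 Hz: 53.2 dB
  4000 Hz: 36.8 dB
Formula: STC ~ round(average of TL values)
Sum = 40.1 + 18.5 + 48.8 + 23.5 + 53.2 + 36.8 = 220.9
Average = 220.9 / 6 = 36.82
Rounded: 37

37


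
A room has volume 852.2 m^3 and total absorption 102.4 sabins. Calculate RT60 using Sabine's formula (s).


Given values:
  V = 852.2 m^3
  A = 102.4 sabins
Formula: RT60 = 0.161 * V / A
Numerator: 0.161 * 852.2 = 137.2042
RT60 = 137.2042 / 102.4 = 1.34

1.34 s


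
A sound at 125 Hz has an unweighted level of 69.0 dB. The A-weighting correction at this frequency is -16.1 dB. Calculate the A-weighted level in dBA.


Given values:
  SPL = 69.0 dB
  A-weighting at 125 Hz = -16.1 dB
Formula: L_A = SPL + A_weight
L_A = 69.0 + (-16.1)
L_A = 52.9

52.9 dBA


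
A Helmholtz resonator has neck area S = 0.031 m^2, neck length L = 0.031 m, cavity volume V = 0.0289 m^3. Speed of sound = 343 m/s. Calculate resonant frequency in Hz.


Given values:
  S = 0.031 m^2, L = 0.031 m, V = 0.0289 m^3, c = 343 m/s
Formula: f = (c / (2*pi)) * sqrt(S / (V * L))
Compute V * L = 0.0289 * 0.031 = 0.0008959
Compute S / (V * L) = 0.031 / 0.0008959 = 34.6021
Compute sqrt(34.6021) = 5.882355
Compute c / (2*pi) = 343 / 6.283185 = 54.590148
f = 54.590148 * 5.882355 = 321.12

321.12 Hz


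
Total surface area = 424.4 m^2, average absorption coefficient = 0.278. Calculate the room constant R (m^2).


Given values:
  S = 424.4 m^2, alpha = 0.278
Formula: R = S * alpha / (1 - alpha)
Numerator: 424.4 * 0.278 = 117.9832
Denominator: 1 - 0.278 = 0.722
R = 117.9832 / 0.722 = 163.41

163.41 m^2


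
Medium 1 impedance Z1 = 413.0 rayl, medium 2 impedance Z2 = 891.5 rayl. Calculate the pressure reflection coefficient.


Given values:
  Z1 = 413.0 rayl, Z2 = 891.5 rayl
Formula: R = (Z2 - Z1) / (Z2 + Z1)
Numerator: Z2 - Z1 = 891.5 - 413.0 = 478.5
Denominator: Z2 + Z1 = 891.5 + 413.0 = 1304.5
R = 478.5 / 1304.5 = 0.3668

0.3668


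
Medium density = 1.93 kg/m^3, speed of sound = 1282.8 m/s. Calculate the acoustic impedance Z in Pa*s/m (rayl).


Given values:
  rho = 1.93 kg/m^3
  c = 1282.8 m/s
Formula: Z = rho * c
Z = 1.93 * 1282.8
Z = 2475.8

2475.8 rayl


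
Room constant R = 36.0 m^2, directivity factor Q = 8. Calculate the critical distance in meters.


Given values:
  R = 36.0 m^2, Q = 8
Formula: d_c = 0.141 * sqrt(Q * R)
Compute Q * R = 8 * 36.0 = 288.0
Compute sqrt(288.0) = 16.9706
d_c = 0.141 * 16.9706 = 2.393

2.393 m


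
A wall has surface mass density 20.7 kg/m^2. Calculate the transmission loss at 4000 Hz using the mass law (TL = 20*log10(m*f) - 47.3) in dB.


Given values:
  m = 20.7 kg/m^2, f = 4000 Hz
Formula: TL = 20 * log10(m * f) - 47.3
Compute m * f = 20.7 * 4000 = 82800.0
Compute log10(82800.0) = 4.91803
Compute 20 * 4.91803 = 98.3606
TL = 98.3606 - 47.3 = 51.06

51.06 dB


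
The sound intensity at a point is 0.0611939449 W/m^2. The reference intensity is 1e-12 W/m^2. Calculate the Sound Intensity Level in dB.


Given values:
  I = 0.0611939449 W/m^2
  I_ref = 1e-12 W/m^2
Formula: SIL = 10 * log10(I / I_ref)
Compute ratio: I / I_ref = 61193944900
Compute log10: log10(61193944900) = 10.786708
Multiply: SIL = 10 * 10.786708 = 107.87

107.87 dB


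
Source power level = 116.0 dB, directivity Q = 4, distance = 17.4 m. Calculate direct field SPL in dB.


Given values:
  Lw = 116.0 dB, Q = 4, r = 17.4 m
Formula: SPL = Lw + 10 * log10(Q / (4 * pi * r^2))
Compute 4 * pi * r^2 = 4 * pi * 17.4^2 = 3804.5944
Compute Q / denom = 4 / 3804.5944 = 0.00105136
Compute 10 * log10(0.00105136) = -29.7825
SPL = 116.0 + (-29.7825) = 86.22

86.22 dB


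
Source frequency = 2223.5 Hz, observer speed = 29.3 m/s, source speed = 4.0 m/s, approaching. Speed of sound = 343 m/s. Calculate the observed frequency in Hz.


Given values:
  f_s = 2223.5 Hz, v_o = 29.3 m/s, v_s = 4.0 m/s
  Direction: approaching
Formula: f_o = f_s * (c + v_o) / (c - v_s)
Numerator: c + v_o = 343 + 29.3 = 372.3
Denominator: c - v_s = 343 - 4.0 = 339.0
f_o = 2223.5 * 372.3 / 339.0 = 2441.91

2441.91 Hz


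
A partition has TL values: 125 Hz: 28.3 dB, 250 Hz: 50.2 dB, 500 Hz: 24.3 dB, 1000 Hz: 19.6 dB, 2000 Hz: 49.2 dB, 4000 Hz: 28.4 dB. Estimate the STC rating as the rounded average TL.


Given TL values at each frequency:
  125 Hz: 28.3 dB
  250 Hz: 50.2 dB
  500 Hz: 24.3 dB
  1000 Hz: 19.6 dB
  2000 Hz: 49.2 dB
  4000 Hz: 28.4 dB
Formula: STC ~ round(average of TL values)
Sum = 28.3 + 50.2 + 24.3 + 19.6 + 49.2 + 28.4 = 200.0
Average = 200.0 / 6 = 33.33
Rounded: 33

33


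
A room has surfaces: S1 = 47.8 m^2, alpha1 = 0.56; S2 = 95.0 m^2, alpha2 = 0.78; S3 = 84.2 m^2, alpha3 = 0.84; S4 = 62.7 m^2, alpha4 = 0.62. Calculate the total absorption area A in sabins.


Given surfaces:
  Surface 1: 47.8 * 0.56 = 26.768
  Surface 2: 95.0 * 0.78 = 74.1
  Surface 3: 84.2 * 0.84 = 70.728
  Surface 4: 62.7 * 0.62 = 38.874
Formula: A = sum(Si * alpha_i)
A = 26.768 + 74.1 + 70.728 + 38.874
A = 210.47

210.47 sabins


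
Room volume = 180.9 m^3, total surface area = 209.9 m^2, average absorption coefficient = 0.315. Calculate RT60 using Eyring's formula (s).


Given values:
  V = 180.9 m^3, S = 209.9 m^2, alpha = 0.315
Formula: RT60 = 0.161 * V / (-S * ln(1 - alpha))
Compute ln(1 - 0.315) = ln(0.685) = -0.378336
Denominator: -209.9 * -0.378336 = 79.4127
Numerator: 0.161 * 180.9 = 29.1249
RT60 = 29.1249 / 79.4127 = 0.367

0.367 s


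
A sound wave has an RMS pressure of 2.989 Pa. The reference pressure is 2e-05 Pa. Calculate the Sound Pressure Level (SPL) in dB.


Given values:
  p = 2.989 Pa
  p_ref = 2e-05 Pa
Formula: SPL = 20 * log10(p / p_ref)
Compute ratio: p / p_ref = 2.989 / 2e-05 = 149450
Compute log10: log10(149450) = 5.174496
Multiply: SPL = 20 * 5.174496 = 103.49

103.49 dB


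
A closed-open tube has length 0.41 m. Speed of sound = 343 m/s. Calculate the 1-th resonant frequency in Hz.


Given values:
  Tube type: closed-open, L = 0.41 m, c = 343 m/s, n = 1
Formula: f_n = (2n - 1) * c / (4 * L)
Compute 2n - 1 = 2*1 - 1 = 1
Compute 4 * L = 4 * 0.41 = 1.64
f = 1 * 343 / 1.64
f = 209.15

209.15 Hz


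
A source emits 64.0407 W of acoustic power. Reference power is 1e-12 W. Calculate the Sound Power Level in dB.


Given values:
  W = 64.0407 W
  W_ref = 1e-12 W
Formula: SWL = 10 * log10(W / W_ref)
Compute ratio: W / W_ref = 64040700000000
Compute log10: log10(64040700000000) = 13.806456
Multiply: SWL = 10 * 13.806456 = 138.06

138.06 dB


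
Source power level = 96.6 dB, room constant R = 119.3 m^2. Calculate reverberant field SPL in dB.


Given values:
  Lw = 96.6 dB, R = 119.3 m^2
Formula: SPL = Lw + 10 * log10(4 / R)
Compute 4 / R = 4 / 119.3 = 0.033529
Compute 10 * log10(0.033529) = -14.7458
SPL = 96.6 + (-14.7458) = 81.85

81.85 dB


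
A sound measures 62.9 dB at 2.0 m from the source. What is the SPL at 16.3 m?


Given values:
  SPL1 = 62.9 dB, r1 = 2.0 m, r2 = 16.3 m
Formula: SPL2 = SPL1 - 20 * log10(r2 / r1)
Compute ratio: r2 / r1 = 16.3 / 2.0 = 8.15
Compute log10: log10(8.15) = 0.911158
Compute drop: 20 * 0.911158 = 18.2232
SPL2 = 62.9 - 18.2232 = 44.68

44.68 dB


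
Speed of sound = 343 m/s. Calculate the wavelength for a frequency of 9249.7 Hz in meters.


Given values:
  c = 343 m/s, f = 9249.7 Hz
Formula: lambda = c / f
lambda = 343 / 9249.7
lambda = 0.0371

0.0371 m


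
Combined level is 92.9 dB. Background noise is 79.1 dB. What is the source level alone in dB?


Given values:
  L_total = 92.9 dB, L_bg = 79.1 dB
Formula: L_source = 10 * log10(10^(L_total/10) - 10^(L_bg/10))
Convert to linear:
  10^(92.9/10) = 1949844599.758
  10^(79.1/10) = 81283051.6164
Difference: 1949844599.758 - 81283051.6164 = 1868561548.1416
L_source = 10 * log10(1868561548.1416) = 92.72

92.72 dB


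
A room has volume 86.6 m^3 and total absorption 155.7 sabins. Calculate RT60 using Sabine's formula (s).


Given values:
  V = 86.6 m^3
  A = 155.7 sabins
Formula: RT60 = 0.161 * V / A
Numerator: 0.161 * 86.6 = 13.9426
RT60 = 13.9426 / 155.7 = 0.09

0.09 s


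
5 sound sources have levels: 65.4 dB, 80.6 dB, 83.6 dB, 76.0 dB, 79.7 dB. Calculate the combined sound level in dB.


Formula: L_total = 10 * log10( sum(10^(Li/10)) )
  Source 1: 10^(65.4/10) = 3467368.5045
  Source 2: 10^(80.6/10) = 114815362.1497
  Source 3: 10^(83.6/10) = 229086765.2768
  Source 4: 10^(76.0/10) = 39810717.0553
  Source 5: 10^(79.7/10) = 93325430.0797
Sum of linear values = 480505643.066
L_total = 10 * log10(480505643.066) = 86.82

86.82 dB


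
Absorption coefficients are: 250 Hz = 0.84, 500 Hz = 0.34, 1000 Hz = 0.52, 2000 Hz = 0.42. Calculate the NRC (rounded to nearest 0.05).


Given values:
  a_250 = 0.84, a_500 = 0.34
  a_1000 = 0.52, a_2000 = 0.42
Formula: NRC = (a250 + a500 + a1000 + a2000) / 4
Sum = 0.84 + 0.34 + 0.52 + 0.42 = 2.12
NRC = 2.12 / 4 = 0.53
Rounded to nearest 0.05: 0.55

0.55


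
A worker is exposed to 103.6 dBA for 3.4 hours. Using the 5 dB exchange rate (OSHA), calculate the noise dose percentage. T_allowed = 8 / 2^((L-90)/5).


Given values:
  L = 103.6 dBA, T = 3.4 hours
Formula: T_allowed = 8 / 2^((L - 90) / 5)
Compute exponent: (103.6 - 90) / 5 = 2.72
Compute 2^(2.72) = 6.588728
T_allowed = 8 / 6.588728 = 1.214195 hours
Dose = (T / T_allowed) * 100
Dose = (3.4 / 1.214195) * 100 = 280.02

280.02 %


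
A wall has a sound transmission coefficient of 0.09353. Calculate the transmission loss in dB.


Given values:
  tau = 0.09353
Formula: TL = 10 * log10(1 / tau)
Compute 1 / tau = 1 / 0.09353 = 10.6918
Compute log10(10.6918) = 1.029051
TL = 10 * 1.029051 = 10.29

10.29 dB


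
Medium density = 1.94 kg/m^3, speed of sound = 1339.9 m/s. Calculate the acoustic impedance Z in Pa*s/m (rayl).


Given values:
  rho = 1.94 kg/m^3
  c = 1339.9 m/s
Formula: Z = rho * c
Z = 1.94 * 1339.9
Z = 2599.41

2599.41 rayl


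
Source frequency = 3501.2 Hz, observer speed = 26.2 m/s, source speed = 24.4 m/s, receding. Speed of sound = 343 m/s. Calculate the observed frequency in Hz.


Given values:
  f_s = 3501.2 Hz, v_o = 26.2 m/s, v_s = 24.4 m/s
  Direction: receding
Formula: f_o = f_s * (c - v_o) / (c + v_s)
Numerator: c - v_o = 343 - 26.2 = 316.8
Denominator: c + v_s = 343 + 24.4 = 367.4
f_o = 3501.2 * 316.8 / 367.4 = 3019.0

3019.0 Hz


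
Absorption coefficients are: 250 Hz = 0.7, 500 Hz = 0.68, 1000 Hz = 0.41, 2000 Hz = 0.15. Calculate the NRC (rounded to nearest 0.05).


Given values:
  a_250 = 0.7, a_500 = 0.68
  a_1000 = 0.41, a_2000 = 0.15
Formula: NRC = (a250 + a500 + a1000 + a2000) / 4
Sum = 0.7 + 0.68 + 0.41 + 0.15 = 1.94
NRC = 1.94 / 4 = 0.485
Rounded to nearest 0.05: 0.5

0.5
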